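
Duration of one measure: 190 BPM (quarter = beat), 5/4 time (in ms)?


Step by step:
Quarter-note beat duration = 60000 / 190 ms
Beats per measure (5/4) = 5
One measure = 5 × 60000 / 190 = 300000 / 190 ms
= 1578.9 ms


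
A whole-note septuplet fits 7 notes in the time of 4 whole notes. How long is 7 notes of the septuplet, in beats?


Solution.
Septuplet: 7 notes occupy the space of 4 whole notes
Space = 4 × 4 = 16 beats
Each septuplet note = 16 / 7 = 16/7 beats
7 notes = 7 × 16/7 = 16
= 16 beats


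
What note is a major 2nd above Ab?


Working:
A 2nd spans 2 letter names, so from A we land on B
A major 2nd = 2 semitones above Ab
Spell B at that pitch: Bb
= Bb


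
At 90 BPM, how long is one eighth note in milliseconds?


Step by step:
One quarter-note beat = 60000 / BPM = 60000 / 90 ms
Eighth note = 1/2 × quarter note
Duration = 1/2 × 60000 / 90 = 30000 / 90
= 333.3 ms


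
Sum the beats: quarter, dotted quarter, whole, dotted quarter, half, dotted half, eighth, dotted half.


Beat values:
  quarter = 1 beat
  dotted quarter = 1.5 beats
  whole = 4 beats
  dotted quarter = 1.5 beats
  half = 2 beats
  dotted half = 3 beats
  eighth = 0.5 beats
  dotted half = 3 beats
Sum = 1 + 1.5 + 4 + 1.5 + 2 + 3 + 0.5 + 3
= 16.5 beats


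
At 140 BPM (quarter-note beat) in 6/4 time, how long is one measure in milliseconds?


Solution.
Quarter-note beat duration = 60000 / 140 ms
Beats per measure (6/4) = 6
One measure = 6 × 60000 / 140 = 360000 / 140 ms
= 2571.4 ms


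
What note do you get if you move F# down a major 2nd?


major 2nd: 2 letter names, 2 semitones
Letter: F - 1 → E
Pitch: F# - 2 semitones, spelled as an E → E
= E


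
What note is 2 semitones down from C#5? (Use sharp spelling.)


C#5: chromatic position 1 in octave 5 → absolute = 5×12 + 1 = 61
Transpose down 2: 61 - 2 = 59
59 = 4×12 + 11 → B in octave 4
Result = B4


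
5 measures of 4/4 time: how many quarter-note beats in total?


Reasoning:
Time signature 4/4: the bottom number 4 means the quarter note gets one count
The top number 4 means 4 quarter-note beats per measure
Total = 4 × 5 measures
= 20 quarter-note beats


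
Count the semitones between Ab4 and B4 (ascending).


Solution.
Absolute semitone position = octave×12 + chromatic position
Ab4: 4×12 + 8 = 56
B4: 4×12 + 11 = 59
Difference = 59 - 56 = 3
= 3 semitones


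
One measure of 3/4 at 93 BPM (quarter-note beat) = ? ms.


Let's work it out.
Quarter-note beat duration = 60000 / 93 ms
Beats per measure (3/4) = 3
One measure = 3 × 60000 / 93 = 180000 / 93 ms
= 1935.5 ms


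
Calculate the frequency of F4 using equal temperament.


f = 440 × 2^(n/12) where n = semitones from A4
F4: -4 semitones from A4
f = 440 × 2^(-4/12)
f = 349.23 Hz


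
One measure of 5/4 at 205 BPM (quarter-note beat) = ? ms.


Let's work it out.
Quarter-note beat duration = 60000 / 205 ms
Beats per measure (5/4) = 5
One measure = 5 × 60000 / 205 = 300000 / 205 ms
= 1463.4 ms


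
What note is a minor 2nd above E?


A 2nd spans 2 letter names, so from E we land on F
A minor 2nd = 1 semitone above E
Spell F at that pitch: F
= F


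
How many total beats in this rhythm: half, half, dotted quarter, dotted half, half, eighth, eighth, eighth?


Beat values:
  half = 2 beats
  half = 2 beats
  dotted quarter = 1.5 beats
  dotted half = 3 beats
  half = 2 beats
  eighth = 0.5 beats
  eighth = 0.5 beats
  eighth = 0.5 beats
Sum = 2 + 2 + 1.5 + 3 + 2 + 0.5 + 0.5 + 0.5
= 12 beats


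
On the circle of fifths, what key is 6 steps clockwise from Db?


Each clockwise step on the circle of fifths moves up a perfect 5th
From Db: Db → Ab → Eb → Bb → F → C → G
= G


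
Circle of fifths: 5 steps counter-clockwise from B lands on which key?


Let's work it out.
Each counter-clockwise step moves down a perfect 5th (= up a perfect 4th)
From B: B → E → A → D → G → C
= C


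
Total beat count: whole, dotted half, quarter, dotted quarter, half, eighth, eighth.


Solution.
Beat values:
  whole = 4 beats
  dotted half = 3 beats
  quarter = 1 beat
  dotted quarter = 1.5 beats
  half = 2 beats
  eighth = 0.5 beats
  eighth = 0.5 beats
Sum = 4 + 3 + 1 + 1.5 + 2 + 0.5 + 0.5
= 12.5 beats


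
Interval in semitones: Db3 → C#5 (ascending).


Working:
Absolute semitone position = octave×12 + chromatic position
Db3: 3×12 + 1 = 37
C#5: 5×12 + 1 = 61
Difference = 61 - 37 = 24
= 24 semitones


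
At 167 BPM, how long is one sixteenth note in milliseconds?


Solution.
One quarter-note beat = 60000 / BPM = 60000 / 167 ms
Sixteenth note = 1/4 × quarter note
Duration = 1/4 × 60000 / 167 = 15000 / 167
= 89.8 ms


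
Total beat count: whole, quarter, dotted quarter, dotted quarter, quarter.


Step by step:
Beat values:
  whole = 4 beats
  quarter = 1 beat
  dotted quarter = 1.5 beats
  dotted quarter = 1.5 beats
  quarter = 1 beat
Sum = 4 + 1 + 1.5 + 1.5 + 1
= 9 beats


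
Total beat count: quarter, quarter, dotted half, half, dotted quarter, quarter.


Working:
Beat values:
  quarter = 1 beat
  quarter = 1 beat
  dotted half = 3 beats
  half = 2 beats
  dotted quarter = 1.5 beats
  quarter = 1 beat
Sum = 1 + 1 + 3 + 2 + 1.5 + 1
= 9.5 beats


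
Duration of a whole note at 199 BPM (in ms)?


Solution.
One quarter-note beat = 60000 / BPM = 60000 / 199 ms
Whole note = 4 × quarter note
Duration = 4 × 60000 / 199 = 240000 / 199
= 1206.0 ms


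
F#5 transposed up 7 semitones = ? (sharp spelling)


Working:
F#5: chromatic position 6 in octave 5 → absolute = 5×12 + 6 = 66
Transpose up 7: 66 + 7 = 73
73 = 6×12 + 1 → C# in octave 6
Result = C#6


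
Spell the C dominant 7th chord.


Solution.
Dominant 7th chord = root + major 3rd + perfect 5th + minor 7th
Seventh chords stack in thirds, so the letter names are C-E-G-B
Root: C
Major 3rd above C: E
Perfect 5th above C: G
Minor 7th above C: Bb
Chord = C E G Bb


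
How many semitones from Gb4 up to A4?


Absolute semitone position = octave×12 + chromatic position
Gb4: 4×12 + 6 = 54
A4: 4×12 + 9 = 57
Difference = 57 - 54 = 3
= 3 semitones


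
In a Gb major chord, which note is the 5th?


Solution.
Major triad = root + major 3rd (4 semitones) + perfect 5th (7 semitones)
A triad on Gb stacks thirds, so the chord tones use letter names G-B-D
Root: Gb
Major 3rd above Gb: Bb
Perfect 5th above Gb: Db
The 5th = Db


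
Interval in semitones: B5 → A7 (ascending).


Solution.
Absolute semitone position = octave×12 + chromatic position
B5: 5×12 + 11 = 71
A7: 7×12 + 9 = 93
Difference = 93 - 71 = 22
= 22 semitones


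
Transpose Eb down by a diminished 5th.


Working:
diminished 5th: 5 letter names, 6 semitones
Letter: E - 4 → A
Pitch: Eb - 6 semitones, spelled as an A → A
= A


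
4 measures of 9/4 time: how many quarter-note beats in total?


Time signature 9/4: the bottom number 4 means the quarter note gets one count
The top number 9 means 9 quarter-note beats per measure
Total = 9 × 4 measures
= 36 quarter-note beats


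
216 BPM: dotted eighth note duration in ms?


Reasoning:
One quarter-note beat = 60000 / BPM = 60000 / 216 ms
Dotted eighth note = 3/4 × quarter note
Duration = 3/4 × 60000 / 216 = 45000 / 216
= 208.3 ms


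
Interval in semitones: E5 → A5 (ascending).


Absolute semitone position = octave×12 + chromatic position
E5: 5×12 + 4 = 64
A5: 5×12 + 9 = 69
Difference = 69 - 64 = 5
= 5 semitones


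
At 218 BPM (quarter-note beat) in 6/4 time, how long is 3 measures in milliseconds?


Let's work it out.
Quarter-note beat duration = 60000 / 218 ms
Beats per measure (6/4) = 6
One measure = 6 × 60000 / 218 = 360000 / 218 ms
3 measures = 3 × 360000 / 218 = 1080000 / 218
= 4954.1 ms


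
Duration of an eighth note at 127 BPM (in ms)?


Step by step:
One quarter-note beat = 60000 / BPM = 60000 / 127 ms
Eighth note = 1/2 × quarter note
Duration = 1/2 × 60000 / 127 = 30000 / 127
= 236.2 ms


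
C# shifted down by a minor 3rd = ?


Solution.
minor 3rd: 3 letter names, 3 semitones
Letter: C - 2 → A
Pitch: C# - 3 semitones, spelled as an A → A#
= A#


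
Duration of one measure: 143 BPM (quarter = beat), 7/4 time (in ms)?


Step by step:
Quarter-note beat duration = 60000 / 143 ms
Beats per measure (7/4) = 7
One measure = 7 × 60000 / 143 = 420000 / 143 ms
= 2937.1 ms


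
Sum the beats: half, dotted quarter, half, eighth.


Beat values:
  half = 2 beats
  dotted quarter = 1.5 beats
  half = 2 beats
  eighth = 0.5 beats
Sum = 2 + 1.5 + 2 + 0.5
= 6 beats


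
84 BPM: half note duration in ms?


One quarter-note beat = 60000 / BPM = 60000 / 84 ms
Half note = 2 × quarter note
Duration = 2 × 60000 / 84 = 120000 / 84
= 1428.6 ms


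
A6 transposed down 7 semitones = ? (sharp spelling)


Reasoning:
A6: chromatic position 9 in octave 6 → absolute = 6×12 + 9 = 81
Transpose down 7: 81 - 7 = 74
74 = 6×12 + 2 → D in octave 6
Result = D6


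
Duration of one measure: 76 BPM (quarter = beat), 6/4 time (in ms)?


Reasoning:
Quarter-note beat duration = 60000 / 76 ms
Beats per measure (6/4) = 6
One measure = 6 × 60000 / 76 = 360000 / 76 ms
= 4736.8 ms


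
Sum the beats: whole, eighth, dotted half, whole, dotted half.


Let's work it out.
Beat values:
  whole = 4 beats
  eighth = 0.5 beats
  dotted half = 3 beats
  whole = 4 beats
  dotted half = 3 beats
Sum = 4 + 0.5 + 3 + 4 + 3
= 14.5 beats


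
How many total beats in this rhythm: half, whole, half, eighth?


Beat values:
  half = 2 beats
  whole = 4 beats
  half = 2 beats
  eighth = 0.5 beats
Sum = 2 + 4 + 2 + 0.5
= 8.5 beats


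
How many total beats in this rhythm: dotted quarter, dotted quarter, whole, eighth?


Step by step:
Beat values:
  dotted quarter = 1.5 beats
  dotted quarter = 1.5 beats
  whole = 4 beats
  eighth = 0.5 beats
Sum = 1.5 + 1.5 + 4 + 0.5
= 7.5 beats


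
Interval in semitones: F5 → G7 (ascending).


Absolute semitone position = octave×12 + chromatic position
F5: 5×12 + 5 = 65
G7: 7×12 + 7 = 91
Difference = 91 - 65 = 26
= 26 semitones


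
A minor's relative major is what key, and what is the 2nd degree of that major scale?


Step by step:
The relative major shares the key signature and is a minor 3rd above the minor tonic
A minor 3rd above A is C
→ relative major of A minor is C major
C major scale: C D E F G A B
= C major; 2nd degree = D


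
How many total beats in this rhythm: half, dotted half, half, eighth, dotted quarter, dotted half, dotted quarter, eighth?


Beat values:
  half = 2 beats
  dotted half = 3 beats
  half = 2 beats
  eighth = 0.5 beats
  dotted quarter = 1.5 beats
  dotted half = 3 beats
  dotted quarter = 1.5 beats
  eighth = 0.5 beats
Sum = 2 + 3 + 2 + 0.5 + 1.5 + 3 + 1.5 + 0.5
= 14 beats


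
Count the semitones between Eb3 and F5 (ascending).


Let's work it out.
Absolute semitone position = octave×12 + chromatic position
Eb3: 3×12 + 3 = 39
F5: 5×12 + 5 = 65
Difference = 65 - 39 = 26
= 26 semitones


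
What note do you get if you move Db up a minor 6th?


minor 6th: 6 letter names, 8 semitones
Letter: D + 5 → B
Pitch: Db + 8 semitones, spelled as a B → Bbb
= Bbb


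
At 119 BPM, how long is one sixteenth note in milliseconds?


One quarter-note beat = 60000 / BPM = 60000 / 119 ms
Sixteenth note = 1/4 × quarter note
Duration = 1/4 × 60000 / 119 = 15000 / 119
= 126.1 ms


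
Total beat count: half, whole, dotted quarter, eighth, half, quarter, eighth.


Beat values:
  half = 2 beats
  whole = 4 beats
  dotted quarter = 1.5 beats
  eighth = 0.5 beats
  half = 2 beats
  quarter = 1 beat
  eighth = 0.5 beats
Sum = 2 + 4 + 1.5 + 0.5 + 2 + 1 + 0.5
= 11.5 beats


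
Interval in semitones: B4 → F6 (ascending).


Solution.
Absolute semitone position = octave×12 + chromatic position
B4: 4×12 + 11 = 59
F6: 6×12 + 5 = 77
Difference = 77 - 59 = 18
= 18 semitones


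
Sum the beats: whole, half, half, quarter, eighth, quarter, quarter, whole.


Let's work it out.
Beat values:
  whole = 4 beats
  half = 2 beats
  half = 2 beats
  quarter = 1 beat
  eighth = 0.5 beats
  quarter = 1 beat
  quarter = 1 beat
  whole = 4 beats
Sum = 4 + 2 + 2 + 1 + 0.5 + 1 + 1 + 4
= 15.5 beats


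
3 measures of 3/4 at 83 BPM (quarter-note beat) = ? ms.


Quarter-note beat duration = 60000 / 83 ms
Beats per measure (3/4) = 3
One measure = 3 × 60000 / 83 = 180000 / 83 ms
3 measures = 3 × 180000 / 83 = 540000 / 83
= 6506.0 ms


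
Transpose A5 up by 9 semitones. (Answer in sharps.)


Reasoning:
A5: chromatic position 9 in octave 5 → absolute = 5×12 + 9 = 69
Transpose up 9: 69 + 9 = 78
78 = 6×12 + 6 → F# in octave 6
Result = F#6


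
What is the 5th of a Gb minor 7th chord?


Minor 7th chord = root + minor 3rd + perfect 5th + minor 7th
Seventh chords stack in thirds, so the letter names are G-B-D-F
Root: Gb
Minor 3rd above Gb: Bbb
Perfect 5th above Gb: Db
Minor 7th above Gb: Fb
The 5th = Db


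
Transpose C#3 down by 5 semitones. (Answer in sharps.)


C#3: chromatic position 1 in octave 3 → absolute = 3×12 + 1 = 37
Transpose down 5: 37 - 5 = 32
32 = 2×12 + 8 → G# in octave 2
Result = G#2


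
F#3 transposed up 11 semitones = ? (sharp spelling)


F#3: chromatic position 6 in octave 3 → absolute = 3×12 + 6 = 42
Transpose up 11: 42 + 11 = 53
53 = 4×12 + 5 → F in octave 4
Result = F4


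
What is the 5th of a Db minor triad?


Reasoning:
Minor triad = root + minor 3rd (3 semitones) + perfect 5th (7 semitones)
A triad on Db stacks thirds, so the chord tones use letter names D-F-A
Root: Db
Minor 3rd above Db: Fb
Perfect 5th above Db: Ab
The 5th = Ab


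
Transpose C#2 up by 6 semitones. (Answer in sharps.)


Let's work it out.
C#2: chromatic position 1 in octave 2 → absolute = 2×12 + 1 = 25
Transpose up 6: 25 + 6 = 31
31 = 2×12 + 7 → G in octave 2
Result = G2


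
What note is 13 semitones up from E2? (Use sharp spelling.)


Reasoning:
E2: chromatic position 4 in octave 2 → absolute = 2×12 + 4 = 28
Transpose up 13: 28 + 13 = 41
41 = 3×12 + 5 → F in octave 3
Result = F3


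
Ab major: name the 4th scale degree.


Major scale pattern: W-W-H-W-W-W-H (2-2-1-2-2-2-1 semitones)
Starting from Ab:
  Ab + 2 semitones → Bb
  Bb + 2 semitones → C
  C + 1 semitone → Db
  Db + 2 semitones → Eb
  Eb + 2 semitones → F
  F + 2 semitones → G
  G + 1 semitone → Ab
Scale: Ab Bb C Db Eb F G
Degree 4 = Db


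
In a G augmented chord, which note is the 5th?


Augmented triad = root + major 3rd (4 semitones) + augmented 5th (8 semitones)
A triad on G stacks thirds, so the chord tones use letter names G-B-D
Root: G
Major 3rd above G: B
Augmented 5th above G: D#
The 5th = D#


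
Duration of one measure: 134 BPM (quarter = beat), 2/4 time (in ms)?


Step by step:
Quarter-note beat duration = 60000 / 134 ms
Beats per measure (2/4) = 2
One measure = 2 × 60000 / 134 = 120000 / 134 ms
= 895.5 ms


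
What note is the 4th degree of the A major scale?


Reasoning:
Major scale pattern: W-W-H-W-W-W-H (2-2-1-2-2-2-1 semitones)
Starting from A:
  A + 2 semitones → B
  B + 2 semitones → C#
  C# + 1 semitone → D
  D + 2 semitones → E
  E + 2 semitones → F#
  F# + 2 semitones → G#
  G# + 1 semitone → A
Scale: A B C# D E F# G#
Degree 4 = D


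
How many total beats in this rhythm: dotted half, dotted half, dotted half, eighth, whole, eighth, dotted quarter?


Solution.
Beat values:
  dotted half = 3 beats
  dotted half = 3 beats
  dotted half = 3 beats
  eighth = 0.5 beats
  whole = 4 beats
  eighth = 0.5 beats
  dotted quarter = 1.5 beats
Sum = 3 + 3 + 3 + 0.5 + 4 + 0.5 + 1.5
= 15.5 beats


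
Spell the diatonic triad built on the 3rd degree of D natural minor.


Let's work it out.
D natural minor scale: D E F G A Bb C
Diatonic triad on degree 3 stacks scale notes 3, 5, 7: F A C
F→A = 4 semitones; F→C = 7 semitones → major triad
= F A C (major)


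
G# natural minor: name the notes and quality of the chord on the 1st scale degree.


Reasoning:
G# natural minor scale: G# A# B C# D# E F#
Diatonic triad on degree 1 stacks scale notes 1, 3, 5: G# B D#
G#→B = 3 semitones; G#→D# = 7 semitones → minor triad
= G# B D# (minor)


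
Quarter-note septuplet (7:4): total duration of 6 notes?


Septuplet: 7 notes occupy the space of 4 quarter notes
Space = 4 × 1 = 4 beats
Each septuplet note = 4 / 7 = 4/7 beats
6 notes = 6 × 4/7 = 24/7
= 24/7 beats


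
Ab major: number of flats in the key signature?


Solution.
Flat major keys: C(0), F(1), Bb(2), Eb(3), Ab(4), Db(5), Gb(6), Cb(7)
Ab major has 4 flats
Order of flats: Bb Eb Ab Db Gb Cb Fb → first 4: Bb, Eb, Ab, Db
= 4 flats


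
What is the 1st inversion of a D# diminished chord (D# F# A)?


Root position: D# F# A
1st inversion: move root up an octave
Bass note: F#
Notes (bottom to top) = F# A D#


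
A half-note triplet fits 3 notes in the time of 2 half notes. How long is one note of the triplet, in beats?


Solution.
Triplet: 3 notes occupy the space of 2 half notes
Space = 2 × 2 = 4 beats
Each triplet note = 4 / 3 = 4/3 beats
= 4/3 beats


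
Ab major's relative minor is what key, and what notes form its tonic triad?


The relative minor shares the major's key signature and starts on its 6th degree
6th degree = a major 6th above the tonic; a major 6th above Ab is F
→ relative minor of Ab major is F minor
Tonic triad of F minor = root + minor 3rd + perfect 5th = F Ab C
= F minor; triad = F Ab C


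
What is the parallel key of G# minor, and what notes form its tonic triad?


Solution.
Parallel keys share the same tonic but differ in mode
G# minor → parallel is G# major
Tonic triad of G# major = G# B# D#
= G# major; triad = G# B# D#


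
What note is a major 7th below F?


Reasoning:
A 7th spans 7 letter names, so from F we land on G
A major 7th = 11 semitones below F
Spell G at that pitch: Gb
= Gb


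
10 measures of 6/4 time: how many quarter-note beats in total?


Step by step:
Time signature 6/4: the bottom number 4 means the quarter note gets one count
The top number 6 means 6 quarter-note beats per measure
Total = 6 × 10 measures
= 60 quarter-note beats


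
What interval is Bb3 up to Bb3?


Solution.
Letter names: B → B spans 1 letter name → a unison
Semitones: Bb3 → Bb3 = 0 half-steps
A unison of 0 semitones is a perfect unison
= perfect unison


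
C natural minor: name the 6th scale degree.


Let's work it out.
Natural minor scale pattern: W-H-W-W-H-W-W (2-1-2-2-1-2-2 semitones)
Starting from C:
  C + 2 semitones → D
  D + 1 semitone → Eb
  Eb + 2 semitones → F
  F + 2 semitones → G
  G + 1 semitone → Ab
  Ab + 2 semitones → Bb
  Bb + 2 semitones → C
Scale: C D Eb F G Ab Bb
Degree 6 = Ab


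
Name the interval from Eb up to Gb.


Let's work it out.
Letter names: E → G spans 3 letter names → a 3rd
Semitones: Eb → Gb = 3 half-steps
A 3rd of 3 semitones is a minor 3rd
= minor 3rd


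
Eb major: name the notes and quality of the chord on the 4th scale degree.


Eb major scale: Eb F G Ab Bb C D
Diatonic triad on degree 4 stacks scale notes 4, 6, 1: Ab C Eb
Ab→C = 4 semitones; Ab→Eb = 7 semitones → major triad
= Ab C Eb (major)


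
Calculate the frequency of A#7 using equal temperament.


Solution.
f = 440 × 2^(n/12) where n = semitones from A4
A#7: 37 semitones from A4
f = 440 × 2^(37/12)
f = 3729.31 Hz


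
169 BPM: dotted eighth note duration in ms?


Working:
One quarter-note beat = 60000 / BPM = 60000 / 169 ms
Dotted eighth note = 3/4 × quarter note
Duration = 3/4 × 60000 / 169 = 45000 / 169
= 266.3 ms


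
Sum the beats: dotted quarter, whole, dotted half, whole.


Reasoning:
Beat values:
  dotted quarter = 1.5 beats
  whole = 4 beats
  dotted half = 3 beats
  whole = 4 beats
Sum = 1.5 + 4 + 3 + 4
= 12.5 beats


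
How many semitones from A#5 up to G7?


Absolute semitone position = octave×12 + chromatic position
A#5: 5×12 + 10 = 70
G7: 7×12 + 7 = 91
Difference = 91 - 70 = 21
= 21 semitones


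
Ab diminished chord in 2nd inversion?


Working:
Root position: Ab Cb Ebb
2nd inversion: move root and 3rd up an octave
Bass note: Ebb
Notes (bottom to top) = Ebb Ab Cb


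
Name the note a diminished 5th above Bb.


Working:
A 5th spans 5 letter names, so from B we land on F
A diminished 5th = 6 semitones above Bb
Spell F at that pitch: Fb
= Fb


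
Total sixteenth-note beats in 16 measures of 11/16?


Step by step:
Time signature 11/16: the bottom number 16 means the sixteenth note gets one count
The top number 11 means 11 sixteenth-note beats per measure
Total = 11 × 16 measures
= 176 sixteenth-note beats


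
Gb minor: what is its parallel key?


Reasoning:
Parallel keys share the same tonic but differ in mode
Gb minor → parallel is Gb major
= Gb major


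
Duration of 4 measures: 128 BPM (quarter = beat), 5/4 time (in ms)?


Solution.
Quarter-note beat duration = 60000 / 128 ms
Beats per measure (5/4) = 5
One measure = 5 × 60000 / 128 = 300000 / 128 ms
4 measures = 4 × 300000 / 128 = 1200000 / 128
= 9375.0 ms


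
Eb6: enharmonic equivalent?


Let's work it out.
Enharmonic notes sound the same pitch but are spelled with different letter names
Eb and D# name the same pitch class
= D#6


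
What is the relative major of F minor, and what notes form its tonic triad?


Solution.
The relative major shares the key signature and is a minor 3rd above the minor tonic
A minor 3rd above F is Ab
→ relative major of F minor is Ab major
Tonic triad of Ab major = root + major 3rd + perfect 5th = Ab C Eb
= Ab major; triad = Ab C Eb


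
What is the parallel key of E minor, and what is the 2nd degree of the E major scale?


Step by step:
Parallel keys share the same tonic but differ in mode
E minor → parallel is E major
E major scale: E F# G# A B C# D#
= E major; 2nd degree = F#


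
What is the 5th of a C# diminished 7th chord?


Step by step:
Diminished 7th chord = root + minor 3rd + diminished 5th + diminished 7th
Seventh chords stack in thirds, so the letter names are C-E-G-B
Root: C#
Minor 3rd above C#: E
Diminished 5th above C#: G
Diminished 7th above C#: Bb
The 5th = G


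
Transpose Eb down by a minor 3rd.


Step by step:
minor 3rd: 3 letter names, 3 semitones
Letter: E - 2 → C
Pitch: Eb - 3 semitones, spelled as a C → C
= C


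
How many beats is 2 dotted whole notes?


Base whole note = 4 beats
Dot 1 adds half the previous value: +2
One dotted whole = 4 + 2 = 6
2 of them = 2 × 6 = 12
= 12 beats


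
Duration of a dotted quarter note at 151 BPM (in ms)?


One quarter-note beat = 60000 / BPM = 60000 / 151 ms
Dotted quarter note = 3/2 × quarter note
Duration = 3/2 × 60000 / 151 = 90000 / 151
= 596.0 ms


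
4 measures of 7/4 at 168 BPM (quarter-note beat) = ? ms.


Quarter-note beat duration = 60000 / 168 ms
Beats per measure (7/4) = 7
One measure = 7 × 60000 / 168 = 420000 / 168 ms
4 measures = 4 × 420000 / 168 = 1680000 / 168
= 10000.0 ms


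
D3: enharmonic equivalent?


Enharmonic notes sound the same pitch but are spelled with different letter names
D and C## name the same pitch class
= C##3


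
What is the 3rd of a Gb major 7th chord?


Let's work it out.
Major 7th chord = root + major 3rd + perfect 5th + major 7th
Seventh chords stack in thirds, so the letter names are G-B-D-F
Root: Gb
Major 3rd above Gb: Bb
Perfect 5th above Gb: Db
Major 7th above Gb: F
The 3rd = Bb


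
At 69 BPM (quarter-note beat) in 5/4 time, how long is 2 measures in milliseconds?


Quarter-note beat duration = 60000 / 69 ms
Beats per measure (5/4) = 5
One measure = 5 × 60000 / 69 = 300000 / 69 ms
2 measures = 2 × 300000 / 69 = 600000 / 69
= 8695.7 ms


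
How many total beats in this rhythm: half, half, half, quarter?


Beat values:
  half = 2 beats
  half = 2 beats
  half = 2 beats
  quarter = 1 beat
Sum = 2 + 2 + 2 + 1
= 7 beats


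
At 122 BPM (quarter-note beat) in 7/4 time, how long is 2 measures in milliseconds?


Quarter-note beat duration = 60000 / 122 ms
Beats per measure (7/4) = 7
One measure = 7 × 60000 / 122 = 420000 / 122 ms
2 measures = 2 × 420000 / 122 = 840000 / 122
= 6885.2 ms


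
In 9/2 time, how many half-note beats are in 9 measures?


Reasoning:
Time signature 9/2: the bottom number 2 means the half note gets one count
The top number 9 means 9 half-note beats per measure
Total = 9 × 9 measures
= 81 half-note beats


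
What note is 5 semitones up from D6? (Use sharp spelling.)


Step by step:
D6: chromatic position 2 in octave 6 → absolute = 6×12 + 2 = 74
Transpose up 5: 74 + 5 = 79
79 = 6×12 + 7 → G in octave 6
Result = G6


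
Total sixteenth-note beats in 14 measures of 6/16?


Let's work it out.
Time signature 6/16: the bottom number 16 means the sixteenth note gets one count
The top number 6 means 6 sixteenth-note beats per measure
Total = 6 × 14 measures
= 84 sixteenth-note beats


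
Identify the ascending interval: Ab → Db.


Step by step:
Letter names: A → D spans 4 letter names → a 4th
Semitones: Ab → Db = 5 half-steps
A 4th of 5 semitones is a perfect 4th
= perfect 4th


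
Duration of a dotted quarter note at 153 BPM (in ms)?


One quarter-note beat = 60000 / BPM = 60000 / 153 ms
Dotted quarter note = 3/2 × quarter note
Duration = 3/2 × 60000 / 153 = 90000 / 153
= 588.2 ms


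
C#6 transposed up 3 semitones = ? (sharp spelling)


C#6: chromatic position 1 in octave 6 → absolute = 6×12 + 1 = 73
Transpose up 3: 73 + 3 = 76
76 = 6×12 + 4 → E in octave 6
Result = E6


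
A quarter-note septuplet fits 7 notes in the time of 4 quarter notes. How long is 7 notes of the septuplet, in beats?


Let's work it out.
Septuplet: 7 notes occupy the space of 4 quarter notes
Space = 4 × 1 = 4 beats
Each septuplet note = 4 / 7 = 4/7 beats
7 notes = 7 × 4/7 = 4
= 4 beats


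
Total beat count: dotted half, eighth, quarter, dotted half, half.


Reasoning:
Beat values:
  dotted half = 3 beats
  eighth = 0.5 beats
  quarter = 1 beat
  dotted half = 3 beats
  half = 2 beats
Sum = 3 + 0.5 + 1 + 3 + 2
= 9.5 beats


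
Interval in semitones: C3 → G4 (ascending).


Solution.
Absolute semitone position = octave×12 + chromatic position
C3: 3×12 + 0 = 36
G4: 4×12 + 7 = 55
Difference = 55 - 36 = 19
= 19 semitones


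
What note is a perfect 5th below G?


Reasoning:
A 5th spans 5 letter names, so from G we land on C
A perfect 5th = 7 semitones below G
Spell C at that pitch: C
= C


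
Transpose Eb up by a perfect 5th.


Working:
perfect 5th: 5 letter names, 7 semitones
Letter: E + 4 → B
Pitch: Eb + 7 semitones, spelled as a B → Bb
= Bb


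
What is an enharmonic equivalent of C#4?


Let's work it out.
Enharmonic notes sound the same pitch but are spelled with different letter names
C# and Db name the same pitch class
= Db4


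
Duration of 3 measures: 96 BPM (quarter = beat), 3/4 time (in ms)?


Reasoning:
Quarter-note beat duration = 60000 / 96 ms
Beats per measure (3/4) = 3
One measure = 3 × 60000 / 96 = 180000 / 96 ms
3 measures = 3 × 180000 / 96 = 540000 / 96
= 5625.0 ms


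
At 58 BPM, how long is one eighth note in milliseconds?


Working:
One quarter-note beat = 60000 / BPM = 60000 / 58 ms
Eighth note = 1/2 × quarter note
Duration = 1/2 × 60000 / 58 = 30000 / 58
= 517.2 ms


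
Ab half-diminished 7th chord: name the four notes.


Solution.
Half-diminished 7th chord = root + minor 3rd + diminished 5th + minor 7th
Seventh chords stack in thirds, so the letter names are A-C-E-G
Root: Ab
Minor 3rd above Ab: Cb
Diminished 5th above Ab: Ebb
Minor 7th above Ab: Gb
Chord = Ab Cb Ebb Gb


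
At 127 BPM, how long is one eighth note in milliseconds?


Let's work it out.
One quarter-note beat = 60000 / BPM = 60000 / 127 ms
Eighth note = 1/2 × quarter note
Duration = 1/2 × 60000 / 127 = 30000 / 127
= 236.2 ms


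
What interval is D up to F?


Letter names: D → F spans 3 letter names → a 3rd
Semitones: D → F = 3 half-steps
A 3rd of 3 semitones is a minor 3rd
= minor 3rd


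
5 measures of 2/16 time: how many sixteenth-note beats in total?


Time signature 2/16: the bottom number 16 means the sixteenth note gets one count
The top number 2 means 2 sixteenth-note beats per measure
Total = 2 × 5 measures
= 10 sixteenth-note beats


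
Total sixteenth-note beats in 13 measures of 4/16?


Let's work it out.
Time signature 4/16: the bottom number 16 means the sixteenth note gets one count
The top number 4 means 4 sixteenth-note beats per measure
Total = 4 × 13 measures
= 52 sixteenth-note beats


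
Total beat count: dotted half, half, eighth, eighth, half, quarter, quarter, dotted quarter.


Let's work it out.
Beat values:
  dotted half = 3 beats
  half = 2 beats
  eighth = 0.5 beats
  eighth = 0.5 beats
  half = 2 beats
  quarter = 1 beat
  quarter = 1 beat
  dotted quarter = 1.5 beats
Sum = 3 + 2 + 0.5 + 0.5 + 2 + 1 + 1 + 1.5
= 11.5 beats


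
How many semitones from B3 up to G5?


Working:
Absolute semitone position = octave×12 + chromatic position
B3: 3×12 + 11 = 47
G5: 5×12 + 7 = 67
Difference = 67 - 47 = 20
= 20 semitones


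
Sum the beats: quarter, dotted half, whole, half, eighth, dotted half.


Reasoning:
Beat values:
  quarter = 1 beat
  dotted half = 3 beats
  whole = 4 beats
  half = 2 beats
  eighth = 0.5 beats
  dotted half = 3 beats
Sum = 1 + 3 + 4 + 2 + 0.5 + 3
= 13.5 beats


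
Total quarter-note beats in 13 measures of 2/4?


Solution.
Time signature 2/4: the bottom number 4 means the quarter note gets one count
The top number 2 means 2 quarter-note beats per measure
Total = 2 × 13 measures
= 26 quarter-note beats


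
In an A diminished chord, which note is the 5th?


Working:
Diminished triad = root + minor 3rd (3 semitones) + diminished 5th (6 semitones)
A triad on A stacks thirds, so the chord tones use letter names A-C-E
Root: A
Minor 3rd above A: C
Diminished 5th above A: Eb
The 5th = Eb


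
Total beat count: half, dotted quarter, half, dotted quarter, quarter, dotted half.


Step by step:
Beat values:
  half = 2 beats
  dotted quarter = 1.5 beats
  half = 2 beats
  dotted quarter = 1.5 beats
  quarter = 1 beat
  dotted half = 3 beats
Sum = 2 + 1.5 + 2 + 1.5 + 1 + 3
= 11 beats


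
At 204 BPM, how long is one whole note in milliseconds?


Reasoning:
One quarter-note beat = 60000 / BPM = 60000 / 204 ms
Whole note = 4 × quarter note
Duration = 4 × 60000 / 204 = 240000 / 204
= 1176.5 ms


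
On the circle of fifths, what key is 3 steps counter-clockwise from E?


Reasoning:
Each counter-clockwise step moves down a perfect 5th (= up a perfect 4th)
From E: E → A → D → G
= G


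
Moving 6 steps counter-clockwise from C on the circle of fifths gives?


Step by step:
Each counter-clockwise step moves down a perfect 5th (= up a perfect 4th)
From C: C → F → Bb → Eb → Ab → Db → F#/Gb
= F#/Gb


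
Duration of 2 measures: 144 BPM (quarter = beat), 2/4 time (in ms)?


Quarter-note beat duration = 60000 / 144 ms
Beats per measure (2/4) = 2
One measure = 2 × 60000 / 144 = 120000 / 144 ms
2 measures = 2 × 120000 / 144 = 240000 / 144
= 1666.7 ms


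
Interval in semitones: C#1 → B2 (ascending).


Reasoning:
Absolute semitone position = octave×12 + chromatic position
C#1: 1×12 + 1 = 13
B2: 2×12 + 11 = 35
Difference = 35 - 13 = 22
= 22 semitones


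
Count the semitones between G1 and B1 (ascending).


Absolute semitone position = octave×12 + chromatic position
G1: 1×12 + 7 = 19
B1: 1×12 + 11 = 23
Difference = 23 - 19 = 4
= 4 semitones


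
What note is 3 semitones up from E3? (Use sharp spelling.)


Solution.
E3: chromatic position 4 in octave 3 → absolute = 3×12 + 4 = 40
Transpose up 3: 40 + 3 = 43
43 = 3×12 + 7 → G in octave 3
Result = G3


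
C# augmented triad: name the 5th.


Solution.
Augmented triad = root + major 3rd (4 semitones) + augmented 5th (8 semitones)
A triad on C# stacks thirds, so the chord tones use letter names C-E-G
Root: C#
Major 3rd above C#: E#
Augmented 5th above C#: G##
The 5th = G##


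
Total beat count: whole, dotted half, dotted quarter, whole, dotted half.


Let's work it out.
Beat values:
  whole = 4 beats
  dotted half = 3 beats
  dotted quarter = 1.5 beats
  whole = 4 beats
  dotted half = 3 beats
Sum = 4 + 3 + 1.5 + 4 + 3
= 15.5 beats


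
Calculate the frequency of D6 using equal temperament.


Reasoning:
f = 440 × 2^(n/12) where n = semitones from A4
D6: 17 semitones from A4
f = 440 × 2^(17/12)
f = 1174.66 Hz


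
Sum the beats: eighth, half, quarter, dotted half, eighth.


Let's work it out.
Beat values:
  eighth = 0.5 beats
  half = 2 beats
  quarter = 1 beat
  dotted half = 3 beats
  eighth = 0.5 beats
Sum = 0.5 + 2 + 1 + 3 + 0.5
= 7 beats


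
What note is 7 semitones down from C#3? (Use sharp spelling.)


Reasoning:
C#3: chromatic position 1 in octave 3 → absolute = 3×12 + 1 = 37
Transpose down 7: 37 - 7 = 30
30 = 2×12 + 6 → F# in octave 2
Result = F#2


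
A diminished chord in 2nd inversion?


Solution.
Root position: A C Eb
2nd inversion: move root and 3rd up an octave
Bass note: Eb
Notes (bottom to top) = Eb A C


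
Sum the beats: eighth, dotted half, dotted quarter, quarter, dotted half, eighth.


Let's work it out.
Beat values:
  eighth = 0.5 beats
  dotted half = 3 beats
  dotted quarter = 1.5 beats
  quarter = 1 beat
  dotted half = 3 beats
  eighth = 0.5 beats
Sum = 0.5 + 3 + 1.5 + 1 + 3 + 0.5
= 9.5 beats


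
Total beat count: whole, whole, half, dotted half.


Beat values:
  whole = 4 beats
  whole = 4 beats
  half = 2 beats
  dotted half = 3 beats
Sum = 4 + 4 + 2 + 3
= 13 beats


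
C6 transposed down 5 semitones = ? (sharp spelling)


Reasoning:
C6: chromatic position 0 in octave 6 → absolute = 6×12 + 0 = 72
Transpose down 5: 72 - 5 = 67
67 = 5×12 + 7 → G in octave 5
Result = G5


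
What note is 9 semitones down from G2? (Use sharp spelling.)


Solution.
G2: chromatic position 7 in octave 2 → absolute = 2×12 + 7 = 31
Transpose down 9: 31 - 9 = 22
22 = 1×12 + 10 → A# in octave 1
Result = A#1


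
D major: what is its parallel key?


Reasoning:
Parallel keys share the same tonic but differ in mode
D major → parallel is D minor
= D minor


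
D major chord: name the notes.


Major triad = root + major 3rd (4 semitones) + perfect 5th (7 semitones)
A triad on D stacks thirds, so the chord tones use letter names D-F-A
Root: D
Major 3rd above D: F#
Perfect 5th above D: A
Chord = D F# A


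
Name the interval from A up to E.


Working:
Letter names: A → E spans 5 letter names → a 5th
Semitones: A → E = 7 half-steps
A 5th of 7 semitones is a perfect 5th
= perfect 5th


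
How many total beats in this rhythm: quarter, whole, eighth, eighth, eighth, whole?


Reasoning:
Beat values:
  quarter = 1 beat
  whole = 4 beats
  eighth = 0.5 beats
  eighth = 0.5 beats
  eighth = 0.5 beats
  whole = 4 beats
Sum = 1 + 4 + 0.5 + 0.5 + 0.5 + 4
= 10.5 beats


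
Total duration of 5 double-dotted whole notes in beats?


Base whole note = 4 beats
Dot 1 adds half the previous value: +2
Dot 2 adds half the previous value: +1
One double-dotted whole = 4 + 2 + 1 = 7
5 of them = 5 × 7 = 35
= 35 beats


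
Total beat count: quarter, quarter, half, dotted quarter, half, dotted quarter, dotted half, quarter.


Let's work it out.
Beat values:
  quarter = 1 beat
  quarter = 1 beat
  half = 2 beats
  dotted quarter = 1.5 beats
  half = 2 beats
  dotted quarter = 1.5 beats
  dotted half = 3 beats
  quarter = 1 beat
Sum = 1 + 1 + 2 + 1.5 + 2 + 1.5 + 3 + 1
= 13 beats


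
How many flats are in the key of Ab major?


Solution.
Flat major keys: C(0), F(1), Bb(2), Eb(3), Ab(4), Db(5), Gb(6), Cb(7)
Ab major has 4 flats
Order of flats: Bb Eb Ab Db Gb Cb Fb → first 4: Bb, Eb, Ab, Db
= 4 flats


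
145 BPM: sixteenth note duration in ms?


Working:
One quarter-note beat = 60000 / BPM = 60000 / 145 ms
Sixteenth note = 1/4 × quarter note
Duration = 1/4 × 60000 / 145 = 15000 / 145
= 103.4 ms


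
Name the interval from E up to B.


Letter names: E → B spans 5 letter names → a 5th
Semitones: E → B = 7 half-steps
A 5th of 7 semitones is a perfect 5th
= perfect 5th


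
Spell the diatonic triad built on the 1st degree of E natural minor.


Step by step:
E natural minor scale: E F# G A B C D
Diatonic triad on degree 1 stacks scale notes 1, 3, 5: E G B
E→G = 3 semitones; E→B = 7 semitones → minor triad
= E G B (minor)


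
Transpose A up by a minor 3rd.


minor 3rd: 3 letter names, 3 semitones
Letter: A + 2 → C
Pitch: A + 3 semitones, spelled as a C → C
= C


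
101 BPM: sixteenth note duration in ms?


Solution.
One quarter-note beat = 60000 / BPM = 60000 / 101 ms
Sixteenth note = 1/4 × quarter note
Duration = 1/4 × 60000 / 101 = 15000 / 101
= 148.5 ms


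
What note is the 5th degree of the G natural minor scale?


Step by step:
Natural minor scale pattern: W-H-W-W-H-W-W (2-1-2-2-1-2-2 semitones)
Starting from G:
  G + 2 semitones → A
  A + 1 semitone → Bb
  Bb + 2 semitones → C
  C + 2 semitones → D
  D + 1 semitone → Eb
  Eb + 2 semitones → F
  F + 2 semitones → G
Scale: G A Bb C D Eb F
Degree 5 = D


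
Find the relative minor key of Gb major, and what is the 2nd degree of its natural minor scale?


The relative minor shares the major's key signature and starts on its 6th degree
6th degree = a major 6th above the tonic; a major 6th above Gb is Eb
→ relative minor of Gb major is Eb minor
Eb natural minor scale: Eb F Gb Ab Bb Cb Db
= Eb minor; 2nd degree = F


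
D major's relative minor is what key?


Reasoning:
The relative minor shares the major's key signature and starts on its 6th degree
6th degree = a major 6th above the tonic; a major 6th above D is B
→ relative minor of D major is B minor
= B minor


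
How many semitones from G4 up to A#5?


Let's work it out.
Absolute semitone position = octave×12 + chromatic position
G4: 4×12 + 7 = 55
A#5: 5×12 + 10 = 70
Difference = 70 - 55 = 15
= 15 semitones


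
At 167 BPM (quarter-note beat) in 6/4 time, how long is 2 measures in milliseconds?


Step by step:
Quarter-note beat duration = 60000 / 167 ms
Beats per measure (6/4) = 6
One measure = 6 × 60000 / 167 = 360000 / 167 ms
2 measures = 2 × 360000 / 167 = 720000 / 167
= 4311.4 ms


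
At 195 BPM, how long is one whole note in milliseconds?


Step by step:
One quarter-note beat = 60000 / BPM = 60000 / 195 ms
Whole note = 4 × quarter note
Duration = 4 × 60000 / 195 = 240000 / 195
= 1230.8 ms


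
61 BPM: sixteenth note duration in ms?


Let's work it out.
One quarter-note beat = 60000 / BPM = 60000 / 61 ms
Sixteenth note = 1/4 × quarter note
Duration = 1/4 × 60000 / 61 = 15000 / 61
= 245.9 ms


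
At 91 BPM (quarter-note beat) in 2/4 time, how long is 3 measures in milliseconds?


Solution.
Quarter-note beat duration = 60000 / 91 ms
Beats per measure (2/4) = 2
One measure = 2 × 60000 / 91 = 120000 / 91 ms
3 measures = 3 × 120000 / 91 = 360000 / 91
= 3956.0 ms


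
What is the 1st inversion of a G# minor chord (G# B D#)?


Solution.
Root position: G# B D#
1st inversion: move root up an octave
Bass note: B
Notes (bottom to top) = B D# G#


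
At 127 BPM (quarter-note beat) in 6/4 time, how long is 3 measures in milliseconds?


Quarter-note beat duration = 60000 / 127 ms
Beats per measure (6/4) = 6
One measure = 6 × 60000 / 127 = 360000 / 127 ms
3 measures = 3 × 360000 / 127 = 1080000 / 127
= 8503.9 ms


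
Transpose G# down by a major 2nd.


Step by step:
major 2nd: 2 letter names, 2 semitones
Letter: G - 1 → F
Pitch: G# - 2 semitones, spelled as an F → F#
= F#
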